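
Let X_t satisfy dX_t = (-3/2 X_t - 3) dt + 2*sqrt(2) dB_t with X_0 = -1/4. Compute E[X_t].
E[X_t] = -2 + 7*exp(-3*t/2)/4

Taking expectations and using E[dB_t] = 0, the mean m(t) = E[X_t] satisfies the ODE m'(t) = a m(t) + b with m(0) = x_0. With a = -3/2, b = -3, x_0 = -1/4, the solution is
  m(t) = x_0 * exp(a t) + (b/a) * (exp(a t) - 1)
       = (-1/4) * exp((-3/2) t) + ((-3)/(-3/2)) * (exp((-3/2) t) - 1)
       = -2 + 7*exp(-3*t/2)/4.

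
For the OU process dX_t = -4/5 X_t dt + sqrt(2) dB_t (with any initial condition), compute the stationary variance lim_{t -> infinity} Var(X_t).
lim Var(X_t) = 5/4

The OU SDE dX = -theta X dt + sigma dB admits the integrating factor exp(theta t): d(exp(theta t) X_t) = sigma exp(theta t) dB_t. Integrating from 0 to t gives X_t = x_0 * exp(-theta t) + sigma * int_0^t exp(-theta (t-s)) dB_s for any initial x_0. The Itô integral has variance (by the Itô isometry) sigma^2 * int_0^t exp(-2 theta (t - s)) ds = sigma^2 * (1 - exp(-2 theta t)) / (2 theta), independent of x_0.
With theta = 4/5, sigma = sqrt(2):
  Var(X_t) = (sqrt(2))^2 * (1 - exp(-2*4/5 t)) / (2 * 4/5) = 5/4 - 5*exp(-8*t/5)/4.
As t -> infinity, exp(-2*4/5 t) -> 0, so the stationary variance is sigma^2 / (2 theta) = 5/4.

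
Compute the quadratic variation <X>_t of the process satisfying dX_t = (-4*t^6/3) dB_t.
<X>_t = 16*t^13/117

For an Itô process dX_t = a(t) dt + b(t) dB_t, the quadratic variation is <X>_t = int_0^t b(s)^2 ds (the drift term does not contribute). Here b(s) = -4*s^6/3, so
  b(s)^2 = 16*s^12/9.
Integrating from 0 to t:
  <X>_t = int_0^t (16*s^12/9) ds = 16*t^13/117.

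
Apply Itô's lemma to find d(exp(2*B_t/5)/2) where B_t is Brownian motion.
d(exp(2*B_t/5)/2) = (exp(2*B_t/5)/25) dt + (exp(2*B_t/5)/5) dB_t

Itô's formula for f(B_t) gives d f(B_t) = f'(B_t) dB_t + (1/2) f''(B_t) dt. Compute derivatives of f(x) = exp(2*x/5)/2:
  f'(x)  = exp(2*x/5)/5
  f''(x) = 2*exp(2*x/5)/25
Substitute x = B_t and multiply the f'' term by 1/2:
  drift     = (1/2) * (2*exp(2*x/5)/25) evaluated at B_t = exp(2*B_t/5)/25
  diffusion = (exp(2*x/5)/5) evaluated at B_t = exp(2*B_t/5)/5
Therefore d(exp(2*B_t/5)/2) = (exp(2*B_t/5)/25) dt + (exp(2*B_t/5)/5) dB_t.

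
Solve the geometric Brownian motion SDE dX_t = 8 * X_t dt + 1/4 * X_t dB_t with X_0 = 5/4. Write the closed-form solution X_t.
X_t = 5/4 * exp((255/32) * t + (1/4) * B_t)

For GBM dX = mu X dt + sigma X dB with X_0 = x_0, apply Itô to Y = log X: dY = (mu - sigma^2/2) dt + sigma dB, so Y_t = log(x_0) + (mu - sigma^2/2) t + sigma B_t and hence X_t = x_0 * exp((mu - sigma^2/2) t + sigma B_t).
With mu = 8, sigma = 1/4, x_0 = 5/4, this gives:
  X_t = 5/4 * exp((255/32) * t + (1/4) * B_t).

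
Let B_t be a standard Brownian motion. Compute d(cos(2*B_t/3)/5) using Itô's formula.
d(cos(2*B_t/3)/5) = (-2*cos(2*B_t/3)/45) dt + (-2*sin(2*B_t/3)/15) dB_t

Itô's formula for f(B_t) gives d f(B_t) = f'(B_t) dB_t + (1/2) f''(B_t) dt. Compute derivatives of f(x) = cos(2*x/3)/5:
  f'(x)  = -2*sin(2*x/3)/15
  f''(x) = -4*cos(2*x/3)/45
Substitute x = B_t and multiply the f'' term by 1/2:
  drift     = (1/2) * (-4*cos(2*x/3)/45) evaluated at B_t = -2*cos(2*B_t/3)/45
  diffusion = (-2*sin(2*x/3)/15) evaluated at B_t = -2*sin(2*B_t/3)/15
Therefore d(cos(2*B_t/3)/5) = (-2*cos(2*B_t/3)/45) dt + (-2*sin(2*B_t/3)/15) dB_t.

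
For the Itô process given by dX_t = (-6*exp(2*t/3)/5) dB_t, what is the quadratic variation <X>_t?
<X>_t = 27*exp(4*t/3)/25 - 27/25

For an Itô process dX_t = a(t) dt + b(t) dB_t, the quadratic variation is <X>_t = int_0^t b(s)^2 ds (the drift term does not contribute). Here b(s) = -6*exp(2*s/3)/5, so
  b(s)^2 = 36*exp(4*s/3)/25.
Integrating from 0 to t:
  <X>_t = int_0^t (36*exp(4*s/3)/25) ds = 27*exp(4*t/3)/25 - 27/25.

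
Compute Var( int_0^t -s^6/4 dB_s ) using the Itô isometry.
Var = t^13/208

The Itô integral of a deterministic integrand f(s) has mean 0 because each increment f(s) * (B_{s+ds} - B_s) has mean 0. By the Itô isometry:
  Var( int_0^t f(s) dB_s ) = E[ (int_0^t f(s) dB_s)^2 ] = int_0^t f(s)^2 ds.
Here f(s) = -s^6/4, so f(s)^2 = s^12/16. Integrate:
  int_0^t (s^12/16) ds = t^13/208.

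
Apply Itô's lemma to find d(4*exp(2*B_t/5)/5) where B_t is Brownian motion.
d(4*exp(2*B_t/5)/5) = (8*exp(2*B_t/5)/125) dt + (8*exp(2*B_t/5)/25) dB_t

Itô's formula for f(B_t) gives d f(B_t) = f'(B_t) dB_t + (1/2) f''(B_t) dt. Compute derivatives of f(x) = 4*exp(2*x/5)/5:
  f'(x)  = 8*exp(2*x/5)/25
  f''(x) = 16*exp(2*x/5)/125
Substitute x = B_t and multiply the f'' term by 1/2:
  drift     = (1/2) * (16*exp(2*x/5)/125) evaluated at B_t = 8*exp(2*B_t/5)/125
  diffusion = (8*exp(2*x/5)/25) evaluated at B_t = 8*exp(2*B_t/5)/25
Therefore d(4*exp(2*B_t/5)/5) = (8*exp(2*B_t/5)/125) dt + (8*exp(2*B_t/5)/25) dB_t.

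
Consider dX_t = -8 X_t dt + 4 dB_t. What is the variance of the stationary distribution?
lim Var(X_t) = 1

The OU SDE dX = -theta X dt + sigma dB admits the integrating factor exp(theta t): d(exp(theta t) X_t) = sigma exp(theta t) dB_t. Integrating from 0 to t gives X_t = x_0 * exp(-theta t) + sigma * int_0^t exp(-theta (t-s)) dB_s for any initial x_0. The Itô integral has variance (by the Itô isometry) sigma^2 * int_0^t exp(-2 theta (t - s)) ds = sigma^2 * (1 - exp(-2 theta t)) / (2 theta), independent of x_0.
With theta = 8, sigma = 4:
  Var(X_t) = (4)^2 * (1 - exp(-2*8 t)) / (2 * 8) = 1 - exp(-16*t).
As t -> infinity, exp(-2*8 t) -> 0, so the stationary variance is sigma^2 / (2 theta) = 1.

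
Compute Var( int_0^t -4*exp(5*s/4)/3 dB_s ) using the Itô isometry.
Var = 32*exp(5*t/2)/45 - 32/45

The Itô integral of a deterministic integrand f(s) has mean 0 because each increment f(s) * (B_{s+ds} - B_s) has mean 0. By the Itô isometry:
  Var( int_0^t f(s) dB_s ) = E[ (int_0^t f(s) dB_s)^2 ] = int_0^t f(s)^2 ds.
Here f(s) = -4*exp(5*s/4)/3, so f(s)^2 = 16*exp(5*s/2)/9. Integrate:
  int_0^t (16*exp(5*s/2)/9) ds = 32*exp(5*t/2)/45 - 32/45.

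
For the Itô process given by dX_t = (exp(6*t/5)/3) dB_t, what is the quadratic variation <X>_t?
<X>_t = 5*exp(12*t/5)/108 - 5/108

For an Itô process dX_t = a(t) dt + b(t) dB_t, the quadratic variation is <X>_t = int_0^t b(s)^2 ds (the drift term does not contribute). Here b(s) = exp(6*s/5)/3, so
  b(s)^2 = exp(12*s/5)/9.
Integrating from 0 to t:
  <X>_t = int_0^t (exp(12*s/5)/9) ds = 5*exp(12*t/5)/108 - 5/108.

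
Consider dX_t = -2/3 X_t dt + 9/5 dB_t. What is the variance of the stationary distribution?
lim Var(X_t) = 243/100

The OU SDE dX = -theta X dt + sigma dB admits the integrating factor exp(theta t): d(exp(theta t) X_t) = sigma exp(theta t) dB_t. Integrating from 0 to t gives X_t = x_0 * exp(-theta t) + sigma * int_0^t exp(-theta (t-s)) dB_s for any initial x_0. The Itô integral has variance (by the Itô isometry) sigma^2 * int_0^t exp(-2 theta (t - s)) ds = sigma^2 * (1 - exp(-2 theta t)) / (2 theta), independent of x_0.
With theta = 2/3, sigma = 9/5:
  Var(X_t) = (9/5)^2 * (1 - exp(-2*2/3 t)) / (2 * 2/3) = 243/100 - 243*exp(-4*t/3)/100.
As t -> infinity, exp(-2*2/3 t) -> 0, so the stationary variance is sigma^2 / (2 theta) = 243/100.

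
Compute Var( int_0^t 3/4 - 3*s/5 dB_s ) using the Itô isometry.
Var = 3*t*(16*t^2 - 60*t + 75)/400

The Itô integral of a deterministic integrand f(s) has mean 0 because each increment f(s) * (B_{s+ds} - B_s) has mean 0. By the Itô isometry:
  Var( int_0^t f(s) dB_s ) = E[ (int_0^t f(s) dB_s)^2 ] = int_0^t f(s)^2 ds.
Here f(s) = 3/4 - 3*s/5, so f(s)^2 = 9*(4*s - 5)^2/400. Integrate:
  int_0^t (9*(4*s - 5)^2/400) ds = 3*t*(16*t^2 - 60*t + 75)/400.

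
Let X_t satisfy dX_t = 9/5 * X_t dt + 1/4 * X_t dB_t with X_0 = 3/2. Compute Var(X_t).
Var(X_t) = 9*(exp(t/16) - 1)*exp(18*t/5)/4

For GBM dX = mu X dt + sigma X dB with X_0 = x_0, apply Itô to Y = log X: dY = (mu - sigma^2/2) dt + sigma dB, so Y_t = log(x_0) + (mu - sigma^2/2) t + sigma B_t and hence X_t = x_0 * exp((mu - sigma^2/2) t + sigma B_t).
With mu = 9/5, sigma = 1/4, x_0 = 3/2, this gives:
  X_t = 3/2 * exp((283/160) * t + (1/4) * B_t).
Since sigma*B_t ~ Normal(0, sigma^2 t), E[exp(sigma*B_t)] = exp(sigma^2 t / 2); so E[X_t] = x_0 * exp((mu - sigma^2/2) t) * exp(sigma^2 t / 2) = x_0 * exp(mu t) = 3*exp(9*t/5)/2.
Var(X_t) = E[X_t^2] - (E[X_t])^2 = x_0^2 * exp(2 mu t) * (exp(sigma^2 t) - 1) = 9*(exp(t/16) - 1)*exp(18*t/5)/4.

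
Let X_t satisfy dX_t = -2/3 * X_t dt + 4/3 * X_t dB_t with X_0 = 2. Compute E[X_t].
E[X_t] = 2*exp(-2*t/3)

For GBM dX = mu X dt + sigma X dB with X_0 = x_0, apply Itô to Y = log X: dY = (mu - sigma^2/2) dt + sigma dB, so Y_t = log(x_0) + (mu - sigma^2/2) t + sigma B_t and hence X_t = x_0 * exp((mu - sigma^2/2) t + sigma B_t).
With mu = -2/3, sigma = 4/3, x_0 = 2, this gives:
  X_t = 2 * exp((-14/9) * t + (4/3) * B_t).
Since sigma*B_t ~ Normal(0, sigma^2 t), E[exp(sigma*B_t)] = exp(sigma^2 t / 2); so E[X_t] = x_0 * exp((mu - sigma^2/2) t) * exp(sigma^2 t / 2) = x_0 * exp(mu t) = 2*exp(-2*t/3).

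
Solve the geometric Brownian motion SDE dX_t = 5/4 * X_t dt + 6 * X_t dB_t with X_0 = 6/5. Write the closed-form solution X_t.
X_t = 6/5 * exp((-67/4) * t + (6) * B_t)

For GBM dX = mu X dt + sigma X dB with X_0 = x_0, apply Itô to Y = log X: dY = (mu - sigma^2/2) dt + sigma dB, so Y_t = log(x_0) + (mu - sigma^2/2) t + sigma B_t and hence X_t = x_0 * exp((mu - sigma^2/2) t + sigma B_t).
With mu = 5/4, sigma = 6, x_0 = 6/5, this gives:
  X_t = 6/5 * exp((-67/4) * t + (6) * B_t).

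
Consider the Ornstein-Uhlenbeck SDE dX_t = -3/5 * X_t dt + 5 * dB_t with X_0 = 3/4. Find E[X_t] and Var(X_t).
E[X_t] = 3*exp(-3*t/5)/4; Var(X_t) = 125/6 - 125*exp(-6*t/5)/6

The OU SDE dX = -theta X dt + sigma dB admits the integrating factor exp(theta t): d(exp(theta t) X_t) = sigma exp(theta t) dB_t. Integrating from 0 to t:
  X_t = x_0 * exp(-theta t) + sigma * int_0^t exp(-theta (t-s)) dB_s.
The Itô integral has mean 0 and (by the Itô isometry) variance sigma^2 * int_0^t exp(-2 theta (t - s)) ds = sigma^2 * (1 - exp(-2 theta t)) / (2 theta).
With theta = 3/5, sigma = 5, x_0 = 3/4:
  E[X_t] = 3/4 * exp(-3/5 t) = 3*exp(-3*t/5)/4
  Var(X_t) = (5)^2 * (1 - exp(-2*3/5 t)) / (2 * 3/5) = 125/6 - 125*exp(-6*t/5)/6.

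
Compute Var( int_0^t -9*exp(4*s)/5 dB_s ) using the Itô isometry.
Var = 81*exp(8*t)/200 - 81/200

The Itô integral of a deterministic integrand f(s) has mean 0 because each increment f(s) * (B_{s+ds} - B_s) has mean 0. By the Itô isometry:
  Var( int_0^t f(s) dB_s ) = E[ (int_0^t f(s) dB_s)^2 ] = int_0^t f(s)^2 ds.
Here f(s) = -9*exp(4*s)/5, so f(s)^2 = 81*exp(8*s)/25. Integrate:
  int_0^t (81*exp(8*s)/25) ds = 81*exp(8*t)/200 - 81/200.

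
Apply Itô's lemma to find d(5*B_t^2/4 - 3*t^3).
d(5*B_t^2/4 - 3*t^3) = (5/4 - 9*t^2) dt + (5*B_t/2) dB_t

Itô's formula for f(t, x): d f(t, B_t) = (f_t + (1/2) f_xx) dt + f_x dB_t. Compute partials of f(t, x) = -3*t^3 + 5*x^2/4:
  f_t(t,x)  = -9*t^2
  f_x(t,x)  = 5*x/2
  f_xx(t,x) = 5/2
Assemble drift = f_t + (1/2) f_xx = 5/4 - 9*t^2 and diffusion = f_x = 5*x/2. Substituting x = B_t:
  d(5*B_t^2/4 - 3*t^3) = (5/4 - 9*t^2) dt + (5*B_t/2) dB_t.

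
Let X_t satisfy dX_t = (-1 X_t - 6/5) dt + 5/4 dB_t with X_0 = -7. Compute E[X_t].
E[X_t] = -6/5 - 29*exp(-t)/5

Taking expectations and using E[dB_t] = 0, the mean m(t) = E[X_t] satisfies the ODE m'(t) = a m(t) + b with m(0) = x_0. With a = -1, b = -6/5, x_0 = -7, the solution is
  m(t) = x_0 * exp(a t) + (b/a) * (exp(a t) - 1)
       = (-7) * exp((-1) t) + ((-6/5)/(-1)) * (exp((-1) t) - 1)
       = -6/5 - 29*exp(-t)/5.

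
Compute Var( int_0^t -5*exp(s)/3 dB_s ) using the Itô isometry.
Var = 25*exp(2*t)/18 - 25/18

The Itô integral of a deterministic integrand f(s) has mean 0 because each increment f(s) * (B_{s+ds} - B_s) has mean 0. By the Itô isometry:
  Var( int_0^t f(s) dB_s ) = E[ (int_0^t f(s) dB_s)^2 ] = int_0^t f(s)^2 ds.
Here f(s) = -5*exp(s)/3, so f(s)^2 = 25*exp(2*s)/9. Integrate:
  int_0^t (25*exp(2*s)/9) ds = 25*exp(2*t)/18 - 25/18.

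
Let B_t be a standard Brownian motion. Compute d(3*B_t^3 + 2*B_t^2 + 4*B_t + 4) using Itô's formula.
d(3*B_t^3 + 2*B_t^2 + 4*B_t + 4) = (9*B_t + 2) dt + (9*B_t^2 + 4*B_t + 4) dB_t

Itô's formula for f(B_t) gives d f(B_t) = f'(B_t) dB_t + (1/2) f''(B_t) dt. Compute derivatives of f(x) = 3*x^3 + 2*x^2 + 4*x + 4:
  f'(x)  = 9*x^2 + 4*x + 4
  f''(x) = 18*x + 4
Substitute x = B_t and multiply the f'' term by 1/2:
  drift     = (1/2) * (18*x + 4) evaluated at B_t = 9*B_t + 2
  diffusion = (9*x^2 + 4*x + 4) evaluated at B_t = 9*B_t^2 + 4*B_t + 4
Therefore d(3*B_t^3 + 2*B_t^2 + 4*B_t + 4) = (9*B_t + 2) dt + (9*B_t^2 + 4*B_t + 4) dB_t.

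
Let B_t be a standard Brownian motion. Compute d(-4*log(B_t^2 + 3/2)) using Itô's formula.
d(-4*log(B_t^2 + 3/2)) = (8*(2*B_t^2 - 3)/(2*B_t^2 + 3)^2) dt + (-16*B_t/(2*B_t^2 + 3)) dB_t

Itô's formula for f(B_t) gives d f(B_t) = f'(B_t) dB_t + (1/2) f''(B_t) dt. Compute derivatives of f(x) = -4*log(x^2 + 3/2):
  f'(x)  = -16*x/(2*x^2 + 3)
  f''(x) = 16*(2*x^2 - 3)/(2*x^2 + 3)^2
Substitute x = B_t and multiply the f'' term by 1/2:
  drift     = (1/2) * (16*(2*x^2 - 3)/(2*x^2 + 3)^2) evaluated at B_t = 8*(2*B_t^2 - 3)/(2*B_t^2 + 3)^2
  diffusion = (-16*x/(2*x^2 + 3)) evaluated at B_t = -16*B_t/(2*B_t^2 + 3)
Therefore d(-4*log(B_t^2 + 3/2)) = (8*(2*B_t^2 - 3)/(2*B_t^2 + 3)^2) dt + (-16*B_t/(2*B_t^2 + 3)) dB_t.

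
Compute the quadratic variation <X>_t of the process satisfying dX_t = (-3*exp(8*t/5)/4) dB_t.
<X>_t = 45*exp(16*t/5)/256 - 45/256

For an Itô process dX_t = a(t) dt + b(t) dB_t, the quadratic variation is <X>_t = int_0^t b(s)^2 ds (the drift term does not contribute). Here b(s) = -3*exp(8*s/5)/4, so
  b(s)^2 = 9*exp(16*s/5)/16.
Integrating from 0 to t:
  <X>_t = int_0^t (9*exp(16*s/5)/16) ds = 45*exp(16*t/5)/256 - 45/256.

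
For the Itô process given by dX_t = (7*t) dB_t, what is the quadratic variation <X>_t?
<X>_t = 49*t^3/3

For an Itô process dX_t = a(t) dt + b(t) dB_t, the quadratic variation is <X>_t = int_0^t b(s)^2 ds (the drift term does not contribute). Here b(s) = 7*s, so
  b(s)^2 = 49*s^2.
Integrating from 0 to t:
  <X>_t = int_0^t (49*s^2) ds = 49*t^3/3.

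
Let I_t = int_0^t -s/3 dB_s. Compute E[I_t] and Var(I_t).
E[I_t] = 0; Var(I_t) = t^3/27

The Itô integral of a deterministic integrand f(s) has mean 0 because each increment f(s) * (B_{s+ds} - B_s) has mean 0. By the Itô isometry:
  Var( int_0^t f(s) dB_s ) = E[ (int_0^t f(s) dB_s)^2 ] = int_0^t f(s)^2 ds.
Here f(s) = -s/3, so f(s)^2 = s^2/9. Integrate:
  int_0^t (s^2/9) ds = t^3/27.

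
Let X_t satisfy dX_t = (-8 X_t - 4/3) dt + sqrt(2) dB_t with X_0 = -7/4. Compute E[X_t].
E[X_t] = -1/6 - 19*exp(-8*t)/12

Taking expectations and using E[dB_t] = 0, the mean m(t) = E[X_t] satisfies the ODE m'(t) = a m(t) + b with m(0) = x_0. With a = -8, b = -4/3, x_0 = -7/4, the solution is
  m(t) = x_0 * exp(a t) + (b/a) * (exp(a t) - 1)
       = (-7/4) * exp((-8) t) + ((-4/3)/(-8)) * (exp((-8) t) - 1)
       = -1/6 - 19*exp(-8*t)/12.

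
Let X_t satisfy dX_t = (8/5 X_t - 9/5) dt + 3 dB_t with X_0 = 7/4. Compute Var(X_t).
Var(X_t) = 45*exp(16*t/5)/16 - 45/16

The variance V(t) = Var(X_t) satisfies V'(t) = 2 a V(t) + c^2 with V(0) = 0 (drift coefficient is linear in X, diffusion is constant). With a = 8/5, c = 3, the solution is
  V(t) = (c^2 / (2 a)) * (exp(2 a t) - 1)
       = (3^2 / (2*(8/5))) * (exp((16/5) t) - 1)
       = 45*exp(16*t/5)/16 - 45/16.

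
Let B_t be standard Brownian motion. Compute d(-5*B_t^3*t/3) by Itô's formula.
d(-5*B_t^3*t/3) = (5*B_t*(-B_t^2 - 3*t)/3) dt + (-5*B_t^2*t) dB_t

Itô's formula for f(t, x): d f(t, B_t) = (f_t + (1/2) f_xx) dt + f_x dB_t. Compute partials of f(t, x) = -5*t*x^3/3:
  f_t(t,x)  = -5*x^3/3
  f_x(t,x)  = -5*t*x^2
  f_xx(t,x) = -10*t*x
Assemble drift = f_t + (1/2) f_xx = 5*x*(-3*t - x^2)/3 and diffusion = f_x = -5*t*x^2. Substituting x = B_t:
  d(-5*B_t^3*t/3) = (5*B_t*(-B_t^2 - 3*t)/3) dt + (-5*B_t^2*t) dB_t.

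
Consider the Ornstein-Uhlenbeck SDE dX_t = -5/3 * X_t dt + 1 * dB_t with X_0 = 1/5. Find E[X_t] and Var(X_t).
E[X_t] = exp(-5*t/3)/5; Var(X_t) = 3/10 - 3*exp(-10*t/3)/10

The OU SDE dX = -theta X dt + sigma dB admits the integrating factor exp(theta t): d(exp(theta t) X_t) = sigma exp(theta t) dB_t. Integrating from 0 to t:
  X_t = x_0 * exp(-theta t) + sigma * int_0^t exp(-theta (t-s)) dB_s.
The Itô integral has mean 0 and (by the Itô isometry) variance sigma^2 * int_0^t exp(-2 theta (t - s)) ds = sigma^2 * (1 - exp(-2 theta t)) / (2 theta).
With theta = 5/3, sigma = 1, x_0 = 1/5:
  E[X_t] = 1/5 * exp(-5/3 t) = exp(-5*t/3)/5
  Var(X_t) = (1)^2 * (1 - exp(-2*5/3 t)) / (2 * 5/3) = 3/10 - 3*exp(-10*t/3)/10.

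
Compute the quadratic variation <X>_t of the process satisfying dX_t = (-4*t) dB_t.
<X>_t = 16*t^3/3

For an Itô process dX_t = a(t) dt + b(t) dB_t, the quadratic variation is <X>_t = int_0^t b(s)^2 ds (the drift term does not contribute). Here b(s) = -4*s, so
  b(s)^2 = 16*s^2.
Integrating from 0 to t:
  <X>_t = int_0^t (16*s^2) ds = 16*t^3/3.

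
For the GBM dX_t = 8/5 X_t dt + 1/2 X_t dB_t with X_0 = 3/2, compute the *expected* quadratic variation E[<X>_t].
E[<X>_t] = 15*exp(69*t/20)/92 - 15/92

<X>_t = int_0^t ((1/2) * X_s)^2 ds. Taking expectation inside the integral: E[<X>_t] = (1/2)^2 * int_0^t E[X_s^2] ds. For GBM, E[X_s^2] = x_0^2 * exp((2 mu + sigma^2) s). Integrating:
  E[<X>_t] = (1/2)^2 * (3/2)^2 * (exp((2*(8/5) + (1/2)^2) t) - 1) / (2*(8/5) + (1/2)^2)
           = (1/2)^2 * (3/2)^2 * (exp((69/20) t) - 1) / (69/20) = 15*exp(69*t/20)/92 - 15/92.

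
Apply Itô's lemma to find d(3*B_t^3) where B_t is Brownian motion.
d(3*B_t^3) = (9*B_t) dt + (9*B_t^2) dB_t

Itô's formula for f(B_t) gives d f(B_t) = f'(B_t) dB_t + (1/2) f''(B_t) dt. Compute derivatives of f(x) = 3*x^3:
  f'(x)  = 9*x^2
  f''(x) = 18*x
Substitute x = B_t and multiply the f'' term by 1/2:
  drift     = (1/2) * (18*x) evaluated at B_t = 9*B_t
  diffusion = (9*x^2) evaluated at B_t = 9*B_t^2
Therefore d(3*B_t^3) = (9*B_t) dt + (9*B_t^2) dB_t.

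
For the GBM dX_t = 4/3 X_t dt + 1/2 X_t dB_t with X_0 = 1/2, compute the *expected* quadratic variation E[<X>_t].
E[<X>_t] = 3*exp(35*t/12)/140 - 3/140

<X>_t = int_0^t ((1/2) * X_s)^2 ds. Taking expectation inside the integral: E[<X>_t] = (1/2)^2 * int_0^t E[X_s^2] ds. For GBM, E[X_s^2] = x_0^2 * exp((2 mu + sigma^2) s). Integrating:
  E[<X>_t] = (1/2)^2 * (1/2)^2 * (exp((2*(4/3) + (1/2)^2) t) - 1) / (2*(4/3) + (1/2)^2)
           = (1/2)^2 * (1/2)^2 * (exp((35/12) t) - 1) / (35/12) = 3*exp(35*t/12)/140 - 3/140.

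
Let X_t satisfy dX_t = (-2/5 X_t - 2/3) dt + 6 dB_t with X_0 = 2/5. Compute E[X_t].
E[X_t] = -5/3 + 31*exp(-2*t/5)/15

Taking expectations and using E[dB_t] = 0, the mean m(t) = E[X_t] satisfies the ODE m'(t) = a m(t) + b with m(0) = x_0. With a = -2/5, b = -2/3, x_0 = 2/5, the solution is
  m(t) = x_0 * exp(a t) + (b/a) * (exp(a t) - 1)
       = (2/5) * exp((-2/5) t) + ((-2/3)/(-2/5)) * (exp((-2/5) t) - 1)
       = -5/3 + 31*exp(-2*t/5)/15.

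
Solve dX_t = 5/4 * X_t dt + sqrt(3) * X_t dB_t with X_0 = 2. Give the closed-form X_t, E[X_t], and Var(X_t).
X_t = 2 * exp((-1/4) t + (sqrt(3)) B_t); E[X_t] = 2*exp(5*t/4); Var(X_t) = 4*(exp(3*t) - 1)*exp(5*t/2)

For GBM dX = mu X dt + sigma X dB with X_0 = x_0, apply Itô to Y = log X: dY = (mu - sigma^2/2) dt + sigma dB, so Y_t = log(x_0) + (mu - sigma^2/2) t + sigma B_t and hence X_t = x_0 * exp((mu - sigma^2/2) t + sigma B_t).
With mu = 5/4, sigma = sqrt(3), x_0 = 2, this gives:
  X_t = 2 * exp((-1/4) * t + (sqrt(3)) * B_t).
Since sigma*B_t ~ Normal(0, sigma^2 t), E[exp(sigma*B_t)] = exp(sigma^2 t / 2); so E[X_t] = x_0 * exp((mu - sigma^2/2) t) * exp(sigma^2 t / 2) = x_0 * exp(mu t) = 2*exp(5*t/4).
Var(X_t) = E[X_t^2] - (E[X_t])^2 = x_0^2 * exp(2 mu t) * (exp(sigma^2 t) - 1) = 4*(exp(3*t) - 1)*exp(5*t/2).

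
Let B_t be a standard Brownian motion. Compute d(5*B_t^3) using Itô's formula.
d(5*B_t^3) = (15*B_t) dt + (15*B_t^2) dB_t

Itô's formula for f(B_t) gives d f(B_t) = f'(B_t) dB_t + (1/2) f''(B_t) dt. Compute derivatives of f(x) = 5*x^3:
  f'(x)  = 15*x^2
  f''(x) = 30*x
Substitute x = B_t and multiply the f'' term by 1/2:
  drift     = (1/2) * (30*x) evaluated at B_t = 15*B_t
  diffusion = (15*x^2) evaluated at B_t = 15*B_t^2
Therefore d(5*B_t^3) = (15*B_t) dt + (15*B_t^2) dB_t.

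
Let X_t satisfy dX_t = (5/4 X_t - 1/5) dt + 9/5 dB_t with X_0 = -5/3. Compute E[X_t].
E[X_t] = 4/25 - 137*exp(5*t/4)/75

Taking expectations and using E[dB_t] = 0, the mean m(t) = E[X_t] satisfies the ODE m'(t) = a m(t) + b with m(0) = x_0. With a = 5/4, b = -1/5, x_0 = -5/3, the solution is
  m(t) = x_0 * exp(a t) + (b/a) * (exp(a t) - 1)
       = (-5/3) * exp((5/4) t) + ((-1/5)/(5/4)) * (exp((5/4) t) - 1)
       = 4/25 - 137*exp(5*t/4)/75.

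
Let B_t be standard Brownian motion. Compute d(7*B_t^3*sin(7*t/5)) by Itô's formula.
d(7*B_t^3*sin(7*t/5)) = (49*B_t^3*cos(7*t/5)/5 + 21*B_t*sin(7*t/5)) dt + (21*B_t^2*sin(7*t/5)) dB_t

Itô's formula for f(t, x): d f(t, B_t) = (f_t + (1/2) f_xx) dt + f_x dB_t. Compute partials of f(t, x) = 7*x^3*sin(7*t/5):
  f_t(t,x)  = 49*x^3*cos(7*t/5)/5
  f_x(t,x)  = 21*x^2*sin(7*t/5)
  f_xx(t,x) = 42*x*sin(7*t/5)
Assemble drift = f_t + (1/2) f_xx = 49*x^3*cos(7*t/5)/5 + 21*x*sin(7*t/5) and diffusion = f_x = 21*x^2*sin(7*t/5). Substituting x = B_t:
  d(7*B_t^3*sin(7*t/5)) = (49*B_t^3*cos(7*t/5)/5 + 21*B_t*sin(7*t/5)) dt + (21*B_t^2*sin(7*t/5)) dB_t.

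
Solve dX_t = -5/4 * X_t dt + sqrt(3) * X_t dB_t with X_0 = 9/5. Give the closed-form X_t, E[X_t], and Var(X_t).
X_t = 9/5 * exp((-11/4) t + (sqrt(3)) B_t); E[X_t] = 9*exp(-5*t/4)/5; Var(X_t) = (81*exp(3*t) - 81)*exp(-5*t/2)/25

For GBM dX = mu X dt + sigma X dB with X_0 = x_0, apply Itô to Y = log X: dY = (mu - sigma^2/2) dt + sigma dB, so Y_t = log(x_0) + (mu - sigma^2/2) t + sigma B_t and hence X_t = x_0 * exp((mu - sigma^2/2) t + sigma B_t).
With mu = -5/4, sigma = sqrt(3), x_0 = 9/5, this gives:
  X_t = 9/5 * exp((-11/4) * t + (sqrt(3)) * B_t).
Since sigma*B_t ~ Normal(0, sigma^2 t), E[exp(sigma*B_t)] = exp(sigma^2 t / 2); so E[X_t] = x_0 * exp((mu - sigma^2/2) t) * exp(sigma^2 t / 2) = x_0 * exp(mu t) = 9*exp(-5*t/4)/5.
Var(X_t) = E[X_t^2] - (E[X_t])^2 = x_0^2 * exp(2 mu t) * (exp(sigma^2 t) - 1) = (81*exp(3*t) - 81)*exp(-5*t/2)/25.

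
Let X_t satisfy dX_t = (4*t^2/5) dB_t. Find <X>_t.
<X>_t = 16*t^5/125

For an Itô process dX_t = a(t) dt + b(t) dB_t, the quadratic variation is <X>_t = int_0^t b(s)^2 ds (the drift term does not contribute). Here b(s) = 4*s^2/5, so
  b(s)^2 = 16*s^4/25.
Integrating from 0 to t:
  <X>_t = int_0^t (16*s^4/25) ds = 16*t^5/125.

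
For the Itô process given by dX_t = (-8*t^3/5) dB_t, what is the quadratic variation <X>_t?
<X>_t = 64*t^7/175

For an Itô process dX_t = a(t) dt + b(t) dB_t, the quadratic variation is <X>_t = int_0^t b(s)^2 ds (the drift term does not contribute). Here b(s) = -8*s^3/5, so
  b(s)^2 = 64*s^6/25.
Integrating from 0 to t:
  <X>_t = int_0^t (64*s^6/25) ds = 64*t^7/175.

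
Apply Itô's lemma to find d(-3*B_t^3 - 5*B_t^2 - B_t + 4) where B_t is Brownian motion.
d(-3*B_t^3 - 5*B_t^2 - B_t + 4) = (-9*B_t - 5) dt + (-9*B_t^2 - 10*B_t - 1) dB_t

Itô's formula for f(B_t) gives d f(B_t) = f'(B_t) dB_t + (1/2) f''(B_t) dt. Compute derivatives of f(x) = -3*x^3 - 5*x^2 - x + 4:
  f'(x)  = -9*x^2 - 10*x - 1
  f''(x) = -18*x - 10
Substitute x = B_t and multiply the f'' term by 1/2:
  drift     = (1/2) * (-18*x - 10) evaluated at B_t = -9*B_t - 5
  diffusion = (-9*x^2 - 10*x - 1) evaluated at B_t = -9*B_t^2 - 10*B_t - 1
Therefore d(-3*B_t^3 - 5*B_t^2 - B_t + 4) = (-9*B_t - 5) dt + (-9*B_t^2 - 10*B_t - 1) dB_t.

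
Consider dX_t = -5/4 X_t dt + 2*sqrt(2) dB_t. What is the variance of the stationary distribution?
lim Var(X_t) = 16/5

The OU SDE dX = -theta X dt + sigma dB admits the integrating factor exp(theta t): d(exp(theta t) X_t) = sigma exp(theta t) dB_t. Integrating from 0 to t gives X_t = x_0 * exp(-theta t) + sigma * int_0^t exp(-theta (t-s)) dB_s for any initial x_0. The Itô integral has variance (by the Itô isometry) sigma^2 * int_0^t exp(-2 theta (t - s)) ds = sigma^2 * (1 - exp(-2 theta t)) / (2 theta), independent of x_0.
With theta = 5/4, sigma = 2*sqrt(2):
  Var(X_t) = (2*sqrt(2))^2 * (1 - exp(-2*5/4 t)) / (2 * 5/4) = 16/5 - 16*exp(-5*t/2)/5.
As t -> infinity, exp(-2*5/4 t) -> 0, so the stationary variance is sigma^2 / (2 theta) = 16/5.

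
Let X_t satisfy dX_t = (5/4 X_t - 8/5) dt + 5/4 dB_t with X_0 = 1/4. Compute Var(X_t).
Var(X_t) = 5*exp(5*t/2)/8 - 5/8

The variance V(t) = Var(X_t) satisfies V'(t) = 2 a V(t) + c^2 with V(0) = 0 (drift coefficient is linear in X, diffusion is constant). With a = 5/4, c = 5/4, the solution is
  V(t) = (c^2 / (2 a)) * (exp(2 a t) - 1)
       = ((5/4)^2 / (2*(5/4))) * (exp((5/2) t) - 1)
       = 5*exp(5*t/2)/8 - 5/8.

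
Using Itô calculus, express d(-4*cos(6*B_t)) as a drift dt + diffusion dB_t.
d(-4*cos(6*B_t)) = (72*cos(6*B_t)) dt + (24*sin(6*B_t)) dB_t

Itô's formula for f(B_t) gives d f(B_t) = f'(B_t) dB_t + (1/2) f''(B_t) dt. Compute derivatives of f(x) = -4*cos(6*x):
  f'(x)  = 24*sin(6*x)
  f''(x) = 144*cos(6*x)
Substitute x = B_t and multiply the f'' term by 1/2:
  drift     = (1/2) * (144*cos(6*x)) evaluated at B_t = 72*cos(6*B_t)
  diffusion = (24*sin(6*x)) evaluated at B_t = 24*sin(6*B_t)
Therefore d(-4*cos(6*B_t)) = (72*cos(6*B_t)) dt + (24*sin(6*B_t)) dB_t.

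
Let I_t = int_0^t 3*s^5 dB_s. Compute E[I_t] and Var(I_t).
E[I_t] = 0; Var(I_t) = 9*t^11/11

The Itô integral of a deterministic integrand f(s) has mean 0 because each increment f(s) * (B_{s+ds} - B_s) has mean 0. By the Itô isometry:
  Var( int_0^t f(s) dB_s ) = E[ (int_0^t f(s) dB_s)^2 ] = int_0^t f(s)^2 ds.
Here f(s) = 3*s^5, so f(s)^2 = 9*s^10. Integrate:
  int_0^t (9*s^10) ds = 9*t^11/11.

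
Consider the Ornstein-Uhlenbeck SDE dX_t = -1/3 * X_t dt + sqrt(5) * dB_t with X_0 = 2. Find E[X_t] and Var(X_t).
E[X_t] = 2*exp(-t/3); Var(X_t) = 15/2 - 15*exp(-2*t/3)/2

The OU SDE dX = -theta X dt + sigma dB admits the integrating factor exp(theta t): d(exp(theta t) X_t) = sigma exp(theta t) dB_t. Integrating from 0 to t:
  X_t = x_0 * exp(-theta t) + sigma * int_0^t exp(-theta (t-s)) dB_s.
The Itô integral has mean 0 and (by the Itô isometry) variance sigma^2 * int_0^t exp(-2 theta (t - s)) ds = sigma^2 * (1 - exp(-2 theta t)) / (2 theta).
With theta = 1/3, sigma = sqrt(5), x_0 = 2:
  E[X_t] = 2 * exp(-1/3 t) = 2*exp(-t/3)
  Var(X_t) = (sqrt(5))^2 * (1 - exp(-2*1/3 t)) / (2 * 1/3) = 15/2 - 15*exp(-2*t/3)/2.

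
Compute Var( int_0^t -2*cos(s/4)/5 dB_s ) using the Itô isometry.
Var = 2*t/25 + 4*sin(t/2)/25

The Itô integral of a deterministic integrand f(s) has mean 0 because each increment f(s) * (B_{s+ds} - B_s) has mean 0. By the Itô isometry:
  Var( int_0^t f(s) dB_s ) = E[ (int_0^t f(s) dB_s)^2 ] = int_0^t f(s)^2 ds.
Here f(s) = -2*cos(s/4)/5, so f(s)^2 = 4*cos(s/4)^2/25. Integrate:
  int_0^t (4*cos(s/4)^2/25) ds = 2*t/25 + 4*sin(t/2)/25.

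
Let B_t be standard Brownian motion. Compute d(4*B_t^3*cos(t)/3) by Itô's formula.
d(4*B_t^3*cos(t)/3) = (4*B_t*(-B_t^2*sin(t) + 3*cos(t))/3) dt + (4*B_t^2*cos(t)) dB_t

Itô's formula for f(t, x): d f(t, B_t) = (f_t + (1/2) f_xx) dt + f_x dB_t. Compute partials of f(t, x) = 4*x^3*cos(t)/3:
  f_t(t,x)  = -4*x^3*sin(t)/3
  f_x(t,x)  = 4*x^2*cos(t)
  f_xx(t,x) = 8*x*cos(t)
Assemble drift = f_t + (1/2) f_xx = 4*x*(-x^2*sin(t) + 3*cos(t))/3 and diffusion = f_x = 4*x^2*cos(t). Substituting x = B_t:
  d(4*B_t^3*cos(t)/3) = (4*B_t*(-B_t^2*sin(t) + 3*cos(t))/3) dt + (4*B_t^2*cos(t)) dB_t.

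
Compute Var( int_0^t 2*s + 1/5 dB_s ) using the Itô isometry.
Var = t*(100*t^2 + 30*t + 3)/75

The Itô integral of a deterministic integrand f(s) has mean 0 because each increment f(s) * (B_{s+ds} - B_s) has mean 0. By the Itô isometry:
  Var( int_0^t f(s) dB_s ) = E[ (int_0^t f(s) dB_s)^2 ] = int_0^t f(s)^2 ds.
Here f(s) = 2*s + 1/5, so f(s)^2 = (10*s + 1)^2/25. Integrate:
  int_0^t ((10*s + 1)^2/25) ds = t*(100*t^2 + 30*t + 3)/75.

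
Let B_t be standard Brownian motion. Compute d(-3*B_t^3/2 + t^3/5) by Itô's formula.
d(-3*B_t^3/2 + t^3/5) = (-9*B_t/2 + 3*t^2/5) dt + (-9*B_t^2/2) dB_t

Itô's formula for f(t, x): d f(t, B_t) = (f_t + (1/2) f_xx) dt + f_x dB_t. Compute partials of f(t, x) = t^3/5 - 3*x^3/2:
  f_t(t,x)  = 3*t^2/5
  f_x(t,x)  = -9*x^2/2
  f_xx(t,x) = -9*x
Assemble drift = f_t + (1/2) f_xx = 3*t^2/5 - 9*x/2 and diffusion = f_x = -9*x^2/2. Substituting x = B_t:
  d(-3*B_t^3/2 + t^3/5) = (-9*B_t/2 + 3*t^2/5) dt + (-9*B_t^2/2) dB_t.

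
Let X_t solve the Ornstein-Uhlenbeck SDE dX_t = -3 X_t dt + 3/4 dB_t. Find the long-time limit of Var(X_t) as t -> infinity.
lim Var(X_t) = 3/32

The OU SDE dX = -theta X dt + sigma dB admits the integrating factor exp(theta t): d(exp(theta t) X_t) = sigma exp(theta t) dB_t. Integrating from 0 to t gives X_t = x_0 * exp(-theta t) + sigma * int_0^t exp(-theta (t-s)) dB_s for any initial x_0. The Itô integral has variance (by the Itô isometry) sigma^2 * int_0^t exp(-2 theta (t - s)) ds = sigma^2 * (1 - exp(-2 theta t)) / (2 theta), independent of x_0.
With theta = 3, sigma = 3/4:
  Var(X_t) = (3/4)^2 * (1 - exp(-2*3 t)) / (2 * 3) = 3/32 - 3*exp(-6*t)/32.
As t -> infinity, exp(-2*3 t) -> 0, so the stationary variance is sigma^2 / (2 theta) = 3/32.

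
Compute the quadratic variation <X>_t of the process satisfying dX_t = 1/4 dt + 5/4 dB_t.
<X>_t = 25*t/16

For an Itô process dX_t = a(t) dt + b(t) dB_t, the quadratic variation is <X>_t = int_0^t b(s)^2 ds (the drift term does not contribute). Here b(s) = 5/4, so
  b(s)^2 = 25/16.
Integrating from 0 to t:
  <X>_t = int_0^t (25/16) ds = 25*t/16.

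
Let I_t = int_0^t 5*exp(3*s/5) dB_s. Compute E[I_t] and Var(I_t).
E[I_t] = 0; Var(I_t) = 125*exp(6*t/5)/6 - 125/6

The Itô integral of a deterministic integrand f(s) has mean 0 because each increment f(s) * (B_{s+ds} - B_s) has mean 0. By the Itô isometry:
  Var( int_0^t f(s) dB_s ) = E[ (int_0^t f(s) dB_s)^2 ] = int_0^t f(s)^2 ds.
Here f(s) = 5*exp(3*s/5), so f(s)^2 = 25*exp(6*s/5). Integrate:
  int_0^t (25*exp(6*s/5)) ds = 125*exp(6*t/5)/6 - 125/6.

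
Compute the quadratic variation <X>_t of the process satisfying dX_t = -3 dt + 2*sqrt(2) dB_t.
<X>_t = 8*t

For an Itô process dX_t = a(t) dt + b(t) dB_t, the quadratic variation is <X>_t = int_0^t b(s)^2 ds (the drift term does not contribute). Here b(s) = 2*sqrt(2), so
  b(s)^2 = 8.
Integrating from 0 to t:
  <X>_t = int_0^t (8) ds = 8*t.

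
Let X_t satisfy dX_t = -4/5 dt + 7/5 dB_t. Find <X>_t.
<X>_t = 49*t/25

For an Itô process dX_t = a(t) dt + b(t) dB_t, the quadratic variation is <X>_t = int_0^t b(s)^2 ds (the drift term does not contribute). Here b(s) = 7/5, so
  b(s)^2 = 49/25.
Integrating from 0 to t:
  <X>_t = int_0^t (49/25) ds = 49*t/25.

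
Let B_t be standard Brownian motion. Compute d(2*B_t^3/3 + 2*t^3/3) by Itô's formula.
d(2*B_t^3/3 + 2*t^3/3) = (2*B_t + 2*t^2) dt + (2*B_t^2) dB_t

Itô's formula for f(t, x): d f(t, B_t) = (f_t + (1/2) f_xx) dt + f_x dB_t. Compute partials of f(t, x) = 2*t^3/3 + 2*x^3/3:
  f_t(t,x)  = 2*t^2
  f_x(t,x)  = 2*x^2
  f_xx(t,x) = 4*x
Assemble drift = f_t + (1/2) f_xx = 2*t^2 + 2*x and diffusion = f_x = 2*x^2. Substituting x = B_t:
  d(2*B_t^3/3 + 2*t^3/3) = (2*B_t + 2*t^2) dt + (2*B_t^2) dB_t.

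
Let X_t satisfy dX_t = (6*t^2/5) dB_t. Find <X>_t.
<X>_t = 36*t^5/125

For an Itô process dX_t = a(t) dt + b(t) dB_t, the quadratic variation is <X>_t = int_0^t b(s)^2 ds (the drift term does not contribute). Here b(s) = 6*s^2/5, so
  b(s)^2 = 36*s^4/25.
Integrating from 0 to t:
  <X>_t = int_0^t (36*s^4/25) ds = 36*t^5/125.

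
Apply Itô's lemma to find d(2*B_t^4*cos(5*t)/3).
d(2*B_t^4*cos(5*t)/3) = (B_t^2*(-10*B_t^2*sin(5*t)/3 + 4*cos(5*t))) dt + (8*B_t^3*cos(5*t)/3) dB_t

Itô's formula for f(t, x): d f(t, B_t) = (f_t + (1/2) f_xx) dt + f_x dB_t. Compute partials of f(t, x) = 2*x^4*cos(5*t)/3:
  f_t(t,x)  = -10*x^4*sin(5*t)/3
  f_x(t,x)  = 8*x^3*cos(5*t)/3
  f_xx(t,x) = 8*x^2*cos(5*t)
Assemble drift = f_t + (1/2) f_xx = x^2*(-10*x^2*sin(5*t)/3 + 4*cos(5*t)) and diffusion = f_x = 8*x^3*cos(5*t)/3. Substituting x = B_t:
  d(2*B_t^4*cos(5*t)/3) = (B_t^2*(-10*B_t^2*sin(5*t)/3 + 4*cos(5*t))) dt + (8*B_t^3*cos(5*t)/3) dB_t.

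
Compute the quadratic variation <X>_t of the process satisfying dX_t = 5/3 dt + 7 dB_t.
<X>_t = 49*t

For an Itô process dX_t = a(t) dt + b(t) dB_t, the quadratic variation is <X>_t = int_0^t b(s)^2 ds (the drift term does not contribute). Here b(s) = 7, so
  b(s)^2 = 49.
Integrating from 0 to t:
  <X>_t = int_0^t (49) ds = 49*t.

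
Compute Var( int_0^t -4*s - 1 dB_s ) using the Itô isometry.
Var = t*(16*t^2 + 12*t + 3)/3

The Itô integral of a deterministic integrand f(s) has mean 0 because each increment f(s) * (B_{s+ds} - B_s) has mean 0. By the Itô isometry:
  Var( int_0^t f(s) dB_s ) = E[ (int_0^t f(s) dB_s)^2 ] = int_0^t f(s)^2 ds.
Here f(s) = -4*s - 1, so f(s)^2 = (4*s + 1)^2. Integrate:
  int_0^t ((4*s + 1)^2) ds = t*(16*t^2 + 12*t + 3)/3.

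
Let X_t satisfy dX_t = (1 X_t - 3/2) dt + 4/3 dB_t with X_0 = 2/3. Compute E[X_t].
E[X_t] = 3/2 - 5*exp(t)/6

Taking expectations and using E[dB_t] = 0, the mean m(t) = E[X_t] satisfies the ODE m'(t) = a m(t) + b with m(0) = x_0. With a = 1, b = -3/2, x_0 = 2/3, the solution is
  m(t) = x_0 * exp(a t) + (b/a) * (exp(a t) - 1)
       = (2/3) * exp(1 t) + ((-3/2)/1) * (exp(1 t) - 1)
       = 3/2 - 5*exp(t)/6.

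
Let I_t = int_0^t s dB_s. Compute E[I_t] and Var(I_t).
E[I_t] = 0; Var(I_t) = t^3/3

The Itô integral of a deterministic integrand f(s) has mean 0 because each increment f(s) * (B_{s+ds} - B_s) has mean 0. By the Itô isometry:
  Var( int_0^t f(s) dB_s ) = E[ (int_0^t f(s) dB_s)^2 ] = int_0^t f(s)^2 ds.
Here f(s) = s, so f(s)^2 = s^2. Integrate:
  int_0^t (s^2) ds = t^3/3.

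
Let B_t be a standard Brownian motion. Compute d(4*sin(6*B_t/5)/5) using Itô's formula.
d(4*sin(6*B_t/5)/5) = (-72*sin(6*B_t/5)/125) dt + (24*cos(6*B_t/5)/25) dB_t

Itô's formula for f(B_t) gives d f(B_t) = f'(B_t) dB_t + (1/2) f''(B_t) dt. Compute derivatives of f(x) = 4*sin(6*x/5)/5:
  f'(x)  = 24*cos(6*x/5)/25
  f''(x) = -144*sin(6*x/5)/125
Substitute x = B_t and multiply the f'' term by 1/2:
  drift     = (1/2) * (-144*sin(6*x/5)/125) evaluated at B_t = -72*sin(6*B_t/5)/125
  diffusion = (24*cos(6*x/5)/25) evaluated at B_t = 24*cos(6*B_t/5)/25
Therefore d(4*sin(6*B_t/5)/5) = (-72*sin(6*B_t/5)/125) dt + (24*cos(6*B_t/5)/25) dB_t.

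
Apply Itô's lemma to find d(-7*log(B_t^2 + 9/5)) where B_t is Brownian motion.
d(-7*log(B_t^2 + 9/5)) = (35*(5*B_t^2 - 9)/(5*B_t^2 + 9)^2) dt + (-70*B_t/(5*B_t^2 + 9)) dB_t

Itô's formula for f(B_t) gives d f(B_t) = f'(B_t) dB_t + (1/2) f''(B_t) dt. Compute derivatives of f(x) = -7*log(x^2 + 9/5):
  f'(x)  = -70*x/(5*x^2 + 9)
  f''(x) = 70*(5*x^2 - 9)/(5*x^2 + 9)^2
Substitute x = B_t and multiply the f'' term by 1/2:
  drift     = (1/2) * (70*(5*x^2 - 9)/(5*x^2 + 9)^2) evaluated at B_t = 35*(5*B_t^2 - 9)/(5*B_t^2 + 9)^2
  diffusion = (-70*x/(5*x^2 + 9)) evaluated at B_t = -70*B_t/(5*B_t^2 + 9)
Therefore d(-7*log(B_t^2 + 9/5)) = (35*(5*B_t^2 - 9)/(5*B_t^2 + 9)^2) dt + (-70*B_t/(5*B_t^2 + 9)) dB_t.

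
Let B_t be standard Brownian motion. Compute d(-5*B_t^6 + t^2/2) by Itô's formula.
d(-5*B_t^6 + t^2/2) = (-75*B_t^4 + t) dt + (-30*B_t^5) dB_t

Itô's formula for f(t, x): d f(t, B_t) = (f_t + (1/2) f_xx) dt + f_x dB_t. Compute partials of f(t, x) = t^2/2 - 5*x^6:
  f_t(t,x)  = t
  f_x(t,x)  = -30*x^5
  f_xx(t,x) = -150*x^4
Assemble drift = f_t + (1/2) f_xx = t - 75*x^4 and diffusion = f_x = -30*x^5. Substituting x = B_t:
  d(-5*B_t^6 + t^2/2) = (-75*B_t^4 + t) dt + (-30*B_t^5) dB_t.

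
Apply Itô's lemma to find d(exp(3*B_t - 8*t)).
d(exp(3*B_t - 8*t)) = (-7*exp(3*B_t - 8*t)/2) dt + (3*exp(3*B_t - 8*t)) dB_t

Itô's formula for f(t, x): d f(t, B_t) = (f_t + (1/2) f_xx) dt + f_x dB_t. Compute partials of f(t, x) = exp(-8*t + 3*x):
  f_t(t,x)  = -8*exp(-8*t + 3*x)
  f_x(t,x)  = 3*exp(-8*t + 3*x)
  f_xx(t,x) = 9*exp(-8*t + 3*x)
Assemble drift = f_t + (1/2) f_xx = -7*exp(-8*t + 3*x)/2 and diffusion = f_x = 3*exp(-8*t + 3*x). Substituting x = B_t:
  d(exp(3*B_t - 8*t)) = (-7*exp(3*B_t - 8*t)/2) dt + (3*exp(3*B_t - 8*t)) dB_t.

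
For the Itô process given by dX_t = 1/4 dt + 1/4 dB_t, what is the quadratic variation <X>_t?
<X>_t = t/16

For an Itô process dX_t = a(t) dt + b(t) dB_t, the quadratic variation is <X>_t = int_0^t b(s)^2 ds (the drift term does not contribute). Here b(s) = 1/4, so
  b(s)^2 = 1/16.
Integrating from 0 to t:
  <X>_t = int_0^t (1/16) ds = t/16.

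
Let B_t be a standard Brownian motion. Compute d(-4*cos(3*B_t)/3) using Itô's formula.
d(-4*cos(3*B_t)/3) = (6*cos(3*B_t)) dt + (4*sin(3*B_t)) dB_t

Itô's formula for f(B_t) gives d f(B_t) = f'(B_t) dB_t + (1/2) f''(B_t) dt. Compute derivatives of f(x) = -4*cos(3*x)/3:
  f'(x)  = 4*sin(3*x)
  f''(x) = 12*cos(3*x)
Substitute x = B_t and multiply the f'' term by 1/2:
  drift     = (1/2) * (12*cos(3*x)) evaluated at B_t = 6*cos(3*B_t)
  diffusion = (4*sin(3*x)) evaluated at B_t = 4*sin(3*B_t)
Therefore d(-4*cos(3*B_t)/3) = (6*cos(3*B_t)) dt + (4*sin(3*B_t)) dB_t.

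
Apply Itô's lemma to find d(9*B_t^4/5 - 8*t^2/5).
d(9*B_t^4/5 - 8*t^2/5) = (54*B_t^2/5 - 16*t/5) dt + (36*B_t^3/5) dB_t

Itô's formula for f(t, x): d f(t, B_t) = (f_t + (1/2) f_xx) dt + f_x dB_t. Compute partials of f(t, x) = -8*t^2/5 + 9*x^4/5:
  f_t(t,x)  = -16*t/5
  f_x(t,x)  = 36*x^3/5
  f_xx(t,x) = 108*x^2/5
Assemble drift = f_t + (1/2) f_xx = -16*t/5 + 54*x^2/5 and diffusion = f_x = 36*x^3/5. Substituting x = B_t:
  d(9*B_t^4/5 - 8*t^2/5) = (54*B_t^2/5 - 16*t/5) dt + (36*B_t^3/5) dB_t.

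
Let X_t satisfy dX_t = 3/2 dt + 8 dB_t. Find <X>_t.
<X>_t = 64*t

For an Itô process dX_t = a(t) dt + b(t) dB_t, the quadratic variation is <X>_t = int_0^t b(s)^2 ds (the drift term does not contribute). Here b(s) = 8, so
  b(s)^2 = 64.
Integrating from 0 to t:
  <X>_t = int_0^t (64) ds = 64*t.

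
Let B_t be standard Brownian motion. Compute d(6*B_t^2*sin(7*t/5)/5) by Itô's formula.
d(6*B_t^2*sin(7*t/5)/5) = (42*B_t^2*cos(7*t/5)/25 + 6*sin(7*t/5)/5) dt + (12*B_t*sin(7*t/5)/5) dB_t

Itô's formula for f(t, x): d f(t, B_t) = (f_t + (1/2) f_xx) dt + f_x dB_t. Compute partials of f(t, x) = 6*x^2*sin(7*t/5)/5:
  f_t(t,x)  = 42*x^2*cos(7*t/5)/25
  f_x(t,x)  = 12*x*sin(7*t/5)/5
  f_xx(t,x) = 12*sin(7*t/5)/5
Assemble drift = f_t + (1/2) f_xx = 42*x^2*cos(7*t/5)/25 + 6*sin(7*t/5)/5 and diffusion = f_x = 12*x*sin(7*t/5)/5. Substituting x = B_t:
  d(6*B_t^2*sin(7*t/5)/5) = (42*B_t^2*cos(7*t/5)/25 + 6*sin(7*t/5)/5) dt + (12*B_t*sin(7*t/5)/5) dB_t.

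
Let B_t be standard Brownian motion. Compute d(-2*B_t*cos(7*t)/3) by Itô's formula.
d(-2*B_t*cos(7*t)/3) = (14*B_t*sin(7*t)/3) dt + (-2*cos(7*t)/3) dB_t

Itô's formula for f(t, x): d f(t, B_t) = (f_t + (1/2) f_xx) dt + f_x dB_t. Compute partials of f(t, x) = -2*x*cos(7*t)/3:
  f_t(t,x)  = 14*x*sin(7*t)/3
  f_x(t,x)  = -2*cos(7*t)/3
  f_xx(t,x) = 0
Assemble drift = f_t + (1/2) f_xx = 14*x*sin(7*t)/3 and diffusion = f_x = -2*cos(7*t)/3. Substituting x = B_t:
  d(-2*B_t*cos(7*t)/3) = (14*B_t*sin(7*t)/3) dt + (-2*cos(7*t)/3) dB_t.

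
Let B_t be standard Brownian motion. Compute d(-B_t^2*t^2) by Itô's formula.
d(-B_t^2*t^2) = (t*(-2*B_t^2 - t)) dt + (-2*B_t*t^2) dB_t

Itô's formula for f(t, x): d f(t, B_t) = (f_t + (1/2) f_xx) dt + f_x dB_t. Compute partials of f(t, x) = -t^2*x^2:
  f_t(t,x)  = -2*t*x^2
  f_x(t,x)  = -2*t^2*x
  f_xx(t,x) = -2*t^2
Assemble drift = f_t + (1/2) f_xx = t*(-t - 2*x^2) and diffusion = f_x = -2*t^2*x. Substituting x = B_t:
  d(-B_t^2*t^2) = (t*(-2*B_t^2 - t)) dt + (-2*B_t*t^2) dB_t.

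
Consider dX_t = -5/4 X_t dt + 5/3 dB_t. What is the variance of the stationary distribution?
lim Var(X_t) = 10/9

The OU SDE dX = -theta X dt + sigma dB admits the integrating factor exp(theta t): d(exp(theta t) X_t) = sigma exp(theta t) dB_t. Integrating from 0 to t gives X_t = x_0 * exp(-theta t) + sigma * int_0^t exp(-theta (t-s)) dB_s for any initial x_0. The Itô integral has variance (by the Itô isometry) sigma^2 * int_0^t exp(-2 theta (t - s)) ds = sigma^2 * (1 - exp(-2 theta t)) / (2 theta), independent of x_0.
With theta = 5/4, sigma = 5/3:
  Var(X_t) = (5/3)^2 * (1 - exp(-2*5/4 t)) / (2 * 5/4) = 10/9 - 10*exp(-5*t/2)/9.
As t -> infinity, exp(-2*5/4 t) -> 0, so the stationary variance is sigma^2 / (2 theta) = 10/9.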